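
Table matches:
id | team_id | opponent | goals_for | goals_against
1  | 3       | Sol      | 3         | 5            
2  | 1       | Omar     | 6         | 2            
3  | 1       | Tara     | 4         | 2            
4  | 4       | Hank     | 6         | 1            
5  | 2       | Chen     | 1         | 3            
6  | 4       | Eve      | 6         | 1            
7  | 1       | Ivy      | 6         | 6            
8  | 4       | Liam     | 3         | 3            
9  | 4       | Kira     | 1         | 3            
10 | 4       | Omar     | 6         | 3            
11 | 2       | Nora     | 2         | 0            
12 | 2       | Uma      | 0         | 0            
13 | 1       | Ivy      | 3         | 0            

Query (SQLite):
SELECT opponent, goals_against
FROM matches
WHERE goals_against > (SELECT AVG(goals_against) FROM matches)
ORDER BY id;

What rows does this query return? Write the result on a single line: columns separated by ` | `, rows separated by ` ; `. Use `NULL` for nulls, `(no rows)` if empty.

Sol | 5 ; Chen | 3 ; Ivy | 6 ; Liam | 3 ; Kira | 3 ; Omar | 3

Scalar subquery: AVG(goals_against) over all matches rows = 2.230769 (≈; comparison uses full precision).
Keep rows where goals_against > that value.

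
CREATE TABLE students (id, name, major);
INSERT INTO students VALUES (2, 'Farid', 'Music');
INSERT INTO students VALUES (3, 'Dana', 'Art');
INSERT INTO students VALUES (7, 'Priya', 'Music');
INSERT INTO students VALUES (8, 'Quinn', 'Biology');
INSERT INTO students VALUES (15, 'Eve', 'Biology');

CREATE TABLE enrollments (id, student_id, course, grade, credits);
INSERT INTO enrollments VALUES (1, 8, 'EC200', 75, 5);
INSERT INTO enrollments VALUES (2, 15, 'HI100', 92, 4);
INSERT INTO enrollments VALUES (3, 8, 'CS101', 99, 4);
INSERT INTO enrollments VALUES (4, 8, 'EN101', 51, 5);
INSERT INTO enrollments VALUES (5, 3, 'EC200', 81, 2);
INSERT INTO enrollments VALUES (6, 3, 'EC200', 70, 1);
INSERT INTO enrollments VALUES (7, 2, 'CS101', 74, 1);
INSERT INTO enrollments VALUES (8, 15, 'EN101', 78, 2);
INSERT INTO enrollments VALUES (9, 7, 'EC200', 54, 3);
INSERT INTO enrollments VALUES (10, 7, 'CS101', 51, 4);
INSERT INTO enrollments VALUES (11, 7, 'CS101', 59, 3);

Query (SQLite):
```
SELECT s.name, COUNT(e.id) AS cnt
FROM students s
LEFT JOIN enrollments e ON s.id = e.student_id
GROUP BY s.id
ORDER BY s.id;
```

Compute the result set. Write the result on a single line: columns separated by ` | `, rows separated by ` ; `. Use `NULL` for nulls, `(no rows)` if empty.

Farid | 1 ; Dana | 2 ; Priya | 3 ; Quinn | 3 ; Eve | 2

LEFT JOIN keeps every students row; unmatched ones get NULL for enrollments columns.
Group by students.id and compute COUNT(e.id). COUNT(col) of an all-NULL group is 0.
  2: ids {7} → COUNT(e.id)=1
  3: ids {5, 6} → COUNT(e.id)=2
  7: ids {9, 10, 11} → COUNT(e.id)=3
  8: ids {1, 3, 4} → COUNT(e.id)=3
  15: ids {2, 8} → COUNT(e.id)=2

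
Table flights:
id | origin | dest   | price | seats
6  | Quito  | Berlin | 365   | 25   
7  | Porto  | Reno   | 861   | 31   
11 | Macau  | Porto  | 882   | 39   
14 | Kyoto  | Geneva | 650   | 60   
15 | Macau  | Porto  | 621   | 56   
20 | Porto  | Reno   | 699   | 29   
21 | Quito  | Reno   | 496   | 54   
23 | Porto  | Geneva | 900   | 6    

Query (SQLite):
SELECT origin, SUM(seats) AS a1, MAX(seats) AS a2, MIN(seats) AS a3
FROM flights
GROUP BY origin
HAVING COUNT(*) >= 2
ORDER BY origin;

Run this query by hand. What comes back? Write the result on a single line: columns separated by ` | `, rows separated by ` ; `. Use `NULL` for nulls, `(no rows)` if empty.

Macau | 95 | 56 | 39 ; Porto | 66 | 31 | 6 ; Quito | 79 | 54 | 25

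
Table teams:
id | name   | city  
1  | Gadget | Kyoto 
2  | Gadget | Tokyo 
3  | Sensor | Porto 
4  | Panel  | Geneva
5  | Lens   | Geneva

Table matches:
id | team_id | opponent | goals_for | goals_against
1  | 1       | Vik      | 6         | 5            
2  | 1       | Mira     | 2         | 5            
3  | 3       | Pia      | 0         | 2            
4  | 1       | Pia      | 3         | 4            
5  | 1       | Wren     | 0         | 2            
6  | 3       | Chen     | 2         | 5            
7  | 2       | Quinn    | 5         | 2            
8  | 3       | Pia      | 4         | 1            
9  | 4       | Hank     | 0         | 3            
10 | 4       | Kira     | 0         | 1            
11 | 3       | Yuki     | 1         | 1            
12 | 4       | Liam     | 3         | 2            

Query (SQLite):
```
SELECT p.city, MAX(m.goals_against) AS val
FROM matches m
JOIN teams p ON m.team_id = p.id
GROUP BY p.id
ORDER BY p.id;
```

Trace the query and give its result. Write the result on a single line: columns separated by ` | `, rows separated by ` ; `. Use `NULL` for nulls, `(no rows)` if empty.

Kyoto | 5 ; Tokyo | 2 ; Porto | 5 ; Geneva | 3

Join each matches row to its teams via team_id.
Group joined rows by teams.id; compute MAX(m.goals_against) per group.
  1: ids {1, 2, 4, 5} → MAX(m.goals_against)=5
  2: ids {7} → MAX(m.goals_against)=2
  3: ids {3, 6, 8, 11} → MAX(m.goals_against)=5
  4: ids {9, 10, 12} → MAX(m.goals_against)=3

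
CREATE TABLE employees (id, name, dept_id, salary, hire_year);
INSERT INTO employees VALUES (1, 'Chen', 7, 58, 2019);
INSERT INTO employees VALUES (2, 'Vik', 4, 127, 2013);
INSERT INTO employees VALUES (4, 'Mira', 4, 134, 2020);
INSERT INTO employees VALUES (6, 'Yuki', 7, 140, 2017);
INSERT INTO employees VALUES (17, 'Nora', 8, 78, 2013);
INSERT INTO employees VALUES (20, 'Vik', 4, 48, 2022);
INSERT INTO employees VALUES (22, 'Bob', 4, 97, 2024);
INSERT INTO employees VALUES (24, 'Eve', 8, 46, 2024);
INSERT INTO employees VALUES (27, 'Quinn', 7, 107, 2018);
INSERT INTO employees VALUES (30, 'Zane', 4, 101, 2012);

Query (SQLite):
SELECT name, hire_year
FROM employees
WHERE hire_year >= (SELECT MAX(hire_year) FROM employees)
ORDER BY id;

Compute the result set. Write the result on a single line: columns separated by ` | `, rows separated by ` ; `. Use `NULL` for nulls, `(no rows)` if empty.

Scalar subquery: MAX(hire_year) over all employees rows = 2024.
Keep rows where hire_year >= that value.

Bob | 2024 ; Eve | 2024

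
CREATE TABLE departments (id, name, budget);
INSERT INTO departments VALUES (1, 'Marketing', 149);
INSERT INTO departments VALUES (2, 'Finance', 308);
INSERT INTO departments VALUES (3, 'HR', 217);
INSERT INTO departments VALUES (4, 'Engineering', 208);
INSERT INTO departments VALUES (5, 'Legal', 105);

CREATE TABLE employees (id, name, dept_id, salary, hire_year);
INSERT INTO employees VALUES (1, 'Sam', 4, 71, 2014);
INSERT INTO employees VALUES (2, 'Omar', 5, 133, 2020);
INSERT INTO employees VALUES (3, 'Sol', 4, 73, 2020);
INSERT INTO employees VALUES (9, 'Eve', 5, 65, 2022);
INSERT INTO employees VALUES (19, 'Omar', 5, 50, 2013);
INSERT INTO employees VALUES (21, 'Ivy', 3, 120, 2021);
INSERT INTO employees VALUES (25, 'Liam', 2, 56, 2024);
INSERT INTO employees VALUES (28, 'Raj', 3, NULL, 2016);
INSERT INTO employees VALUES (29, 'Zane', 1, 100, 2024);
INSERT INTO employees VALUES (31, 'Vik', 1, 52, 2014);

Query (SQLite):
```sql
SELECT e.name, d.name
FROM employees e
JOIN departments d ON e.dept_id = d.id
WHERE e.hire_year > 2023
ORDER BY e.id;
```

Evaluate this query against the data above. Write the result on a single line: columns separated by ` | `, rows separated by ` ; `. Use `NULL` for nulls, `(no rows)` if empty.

Each employees row matches the departments row where dept_id = departments.id.
Then keep rows with e.hire_year > 2023.

Liam | Finance ; Zane | Marketing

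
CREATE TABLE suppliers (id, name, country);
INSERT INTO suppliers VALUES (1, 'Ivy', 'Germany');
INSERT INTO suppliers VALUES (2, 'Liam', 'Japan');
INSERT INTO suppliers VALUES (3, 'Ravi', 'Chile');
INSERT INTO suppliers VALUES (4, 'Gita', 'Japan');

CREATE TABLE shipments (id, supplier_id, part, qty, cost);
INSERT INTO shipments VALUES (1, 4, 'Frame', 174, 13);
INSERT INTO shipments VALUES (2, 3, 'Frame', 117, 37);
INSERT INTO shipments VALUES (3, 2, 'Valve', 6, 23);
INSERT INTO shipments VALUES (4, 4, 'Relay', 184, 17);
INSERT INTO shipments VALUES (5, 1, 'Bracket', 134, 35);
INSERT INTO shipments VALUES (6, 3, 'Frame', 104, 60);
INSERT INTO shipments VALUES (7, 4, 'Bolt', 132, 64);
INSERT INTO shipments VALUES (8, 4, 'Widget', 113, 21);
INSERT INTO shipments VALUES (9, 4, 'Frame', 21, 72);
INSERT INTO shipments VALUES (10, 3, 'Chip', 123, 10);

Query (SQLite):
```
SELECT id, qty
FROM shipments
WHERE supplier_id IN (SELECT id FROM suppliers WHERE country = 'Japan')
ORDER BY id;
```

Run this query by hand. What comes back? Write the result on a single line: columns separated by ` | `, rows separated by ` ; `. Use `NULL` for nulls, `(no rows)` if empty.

Inner query: suppliers.id where country = 'Japan'.
Outer: keep shipments rows whose supplier_id is in that set.
Inner query → {2, 4}

1 | 174 ; 3 | 6 ; 4 | 184 ; 7 | 132 ; 8 | 113 ; 9 | 21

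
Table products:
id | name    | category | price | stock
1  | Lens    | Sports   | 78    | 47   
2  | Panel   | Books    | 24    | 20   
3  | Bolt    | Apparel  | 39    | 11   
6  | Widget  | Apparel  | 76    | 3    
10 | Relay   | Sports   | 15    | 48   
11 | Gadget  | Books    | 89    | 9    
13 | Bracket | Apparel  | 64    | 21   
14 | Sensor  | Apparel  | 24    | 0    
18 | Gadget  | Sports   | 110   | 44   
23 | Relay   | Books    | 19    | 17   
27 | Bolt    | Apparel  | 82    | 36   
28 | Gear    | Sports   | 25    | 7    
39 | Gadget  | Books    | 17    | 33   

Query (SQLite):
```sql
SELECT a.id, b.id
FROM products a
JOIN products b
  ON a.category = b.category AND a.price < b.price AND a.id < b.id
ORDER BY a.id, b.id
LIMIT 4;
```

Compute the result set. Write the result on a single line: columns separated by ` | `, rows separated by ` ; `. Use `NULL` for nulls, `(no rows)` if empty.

1 | 18 ; 2 | 11 ; 3 | 6 ; 3 | 13

Pairs (a,b) with same category, a.price < b.price, a.id < b.id.
category groups: Apparel:{3,6,13,14,27} Books:{2,11,23,39} Sports:{1,10,18,28}
Ordered by (a.id, b.id); first 4.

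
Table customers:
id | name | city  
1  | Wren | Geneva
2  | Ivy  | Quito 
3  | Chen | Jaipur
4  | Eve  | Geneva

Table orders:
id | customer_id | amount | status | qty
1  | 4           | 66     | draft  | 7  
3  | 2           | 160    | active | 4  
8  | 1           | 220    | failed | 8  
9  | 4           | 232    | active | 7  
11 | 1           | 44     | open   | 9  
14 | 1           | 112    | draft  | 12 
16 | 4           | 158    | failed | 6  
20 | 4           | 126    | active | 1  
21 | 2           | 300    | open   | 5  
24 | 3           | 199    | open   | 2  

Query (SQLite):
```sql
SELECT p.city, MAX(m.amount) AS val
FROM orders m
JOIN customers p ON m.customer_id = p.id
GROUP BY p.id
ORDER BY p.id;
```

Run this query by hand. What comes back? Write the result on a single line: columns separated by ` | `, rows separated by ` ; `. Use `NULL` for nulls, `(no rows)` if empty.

Join each orders row to its customers via customer_id.
Group joined rows by customers.id; compute MAX(m.amount) per group.
  1: ids {8, 11, 14} → MAX(m.amount)=220
  2: ids {3, 21} → MAX(m.amount)=300
  3: ids {24} → MAX(m.amount)=199
  4: ids {1, 9, 16, 20} → MAX(m.amount)=232

Geneva | 220 ; Quito | 300 ; Jaipur | 199 ; Geneva | 232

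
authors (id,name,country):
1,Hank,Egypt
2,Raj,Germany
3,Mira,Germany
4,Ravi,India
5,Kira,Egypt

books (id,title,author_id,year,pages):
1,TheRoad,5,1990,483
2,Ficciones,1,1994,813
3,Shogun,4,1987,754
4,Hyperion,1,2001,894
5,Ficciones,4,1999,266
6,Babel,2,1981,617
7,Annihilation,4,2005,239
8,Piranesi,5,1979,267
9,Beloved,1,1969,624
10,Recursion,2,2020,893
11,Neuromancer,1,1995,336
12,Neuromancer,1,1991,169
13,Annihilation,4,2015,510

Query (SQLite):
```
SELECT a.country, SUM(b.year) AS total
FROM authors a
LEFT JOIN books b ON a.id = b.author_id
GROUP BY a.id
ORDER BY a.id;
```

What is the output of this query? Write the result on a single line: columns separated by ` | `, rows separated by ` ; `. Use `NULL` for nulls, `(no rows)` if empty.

Egypt | 9950 ; Germany | 4001 ; Germany | NULL ; India | 8006 ; Egypt | 3969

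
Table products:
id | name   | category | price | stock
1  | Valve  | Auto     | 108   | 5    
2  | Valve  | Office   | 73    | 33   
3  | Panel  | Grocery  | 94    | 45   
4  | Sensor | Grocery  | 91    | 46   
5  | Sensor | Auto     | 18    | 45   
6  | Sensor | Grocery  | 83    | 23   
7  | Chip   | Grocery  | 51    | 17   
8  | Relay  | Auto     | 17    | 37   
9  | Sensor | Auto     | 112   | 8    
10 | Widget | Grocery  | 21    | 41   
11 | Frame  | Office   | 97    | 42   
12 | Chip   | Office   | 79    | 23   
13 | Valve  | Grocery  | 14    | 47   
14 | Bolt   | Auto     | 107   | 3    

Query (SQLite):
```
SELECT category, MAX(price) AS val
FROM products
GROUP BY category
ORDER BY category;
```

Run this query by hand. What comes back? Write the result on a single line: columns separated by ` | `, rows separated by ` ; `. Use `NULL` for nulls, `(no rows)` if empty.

Partition products by category; compute MAX(price) within each group.
  Auto: ids {1, 5, 8, 9, 14} → MAX(price)=112
  Grocery: ids {3, 4, 6, 7, 10, 13} → MAX(price)=94
  Office: ids {2, 11, 12} → MAX(price)=97

Auto | 112 ; Grocery | 94 ; Office | 97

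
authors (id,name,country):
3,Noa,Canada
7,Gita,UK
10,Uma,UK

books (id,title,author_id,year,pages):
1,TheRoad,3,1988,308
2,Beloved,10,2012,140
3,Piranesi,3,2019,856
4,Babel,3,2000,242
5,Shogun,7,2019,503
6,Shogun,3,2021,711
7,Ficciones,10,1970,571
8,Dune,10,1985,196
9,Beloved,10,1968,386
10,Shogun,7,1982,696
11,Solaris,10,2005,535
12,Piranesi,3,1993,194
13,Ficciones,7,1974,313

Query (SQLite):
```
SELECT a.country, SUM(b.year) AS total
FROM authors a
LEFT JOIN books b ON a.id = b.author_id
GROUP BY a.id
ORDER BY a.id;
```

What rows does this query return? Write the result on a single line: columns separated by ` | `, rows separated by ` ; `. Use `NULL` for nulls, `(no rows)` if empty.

Canada | 10021 ; UK | 5975 ; UK | 9940

LEFT JOIN keeps every authors row; unmatched ones get NULL for books columns.
Group by authors.id and compute SUM(b.year). SUM over an all-NULL group is NULL.
  3: ids {1, 3, 4, 6, 12} → SUM(b.year)=10021
  7: ids {5, 10, 13} → SUM(b.year)=5975
  10: ids {2, 7, 8, 9, 11} → SUM(b.year)=9940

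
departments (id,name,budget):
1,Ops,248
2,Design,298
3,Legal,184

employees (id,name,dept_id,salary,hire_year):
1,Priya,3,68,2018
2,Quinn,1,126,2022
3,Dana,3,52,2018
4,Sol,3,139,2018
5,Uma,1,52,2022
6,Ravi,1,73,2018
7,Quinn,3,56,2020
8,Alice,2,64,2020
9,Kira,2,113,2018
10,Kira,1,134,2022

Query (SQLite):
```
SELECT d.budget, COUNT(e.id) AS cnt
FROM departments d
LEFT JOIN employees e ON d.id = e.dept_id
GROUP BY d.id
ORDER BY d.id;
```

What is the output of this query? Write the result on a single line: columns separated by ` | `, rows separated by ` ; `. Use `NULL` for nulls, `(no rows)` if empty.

LEFT JOIN keeps every departments row; unmatched ones get NULL for employees columns.
Group by departments.id and compute COUNT(e.id). COUNT(col) of an all-NULL group is 0.
  1: ids {2, 5, 6, 10} → COUNT(e.id)=4
  2: ids {8, 9} → COUNT(e.id)=2
  3: ids {1, 3, 4, 7} → COUNT(e.id)=4

248 | 4 ; 298 | 2 ; 184 | 4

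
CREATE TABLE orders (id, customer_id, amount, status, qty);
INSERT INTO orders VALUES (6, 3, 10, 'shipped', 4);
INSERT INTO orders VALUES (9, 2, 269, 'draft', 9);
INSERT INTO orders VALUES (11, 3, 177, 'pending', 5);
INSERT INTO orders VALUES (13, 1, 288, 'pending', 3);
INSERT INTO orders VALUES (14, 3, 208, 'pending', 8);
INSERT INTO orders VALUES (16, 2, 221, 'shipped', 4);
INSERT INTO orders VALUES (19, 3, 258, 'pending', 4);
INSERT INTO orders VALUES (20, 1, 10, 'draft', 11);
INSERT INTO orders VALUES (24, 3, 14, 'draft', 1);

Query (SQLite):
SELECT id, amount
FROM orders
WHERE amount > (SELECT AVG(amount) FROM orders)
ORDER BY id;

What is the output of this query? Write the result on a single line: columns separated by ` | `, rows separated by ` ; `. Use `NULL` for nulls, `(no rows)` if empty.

9 | 269 ; 11 | 177 ; 13 | 288 ; 14 | 208 ; 16 | 221 ; 19 | 258

Scalar subquery: AVG(amount) over all orders rows = 161.666667 (≈; comparison uses full precision).
Keep rows where amount > that value.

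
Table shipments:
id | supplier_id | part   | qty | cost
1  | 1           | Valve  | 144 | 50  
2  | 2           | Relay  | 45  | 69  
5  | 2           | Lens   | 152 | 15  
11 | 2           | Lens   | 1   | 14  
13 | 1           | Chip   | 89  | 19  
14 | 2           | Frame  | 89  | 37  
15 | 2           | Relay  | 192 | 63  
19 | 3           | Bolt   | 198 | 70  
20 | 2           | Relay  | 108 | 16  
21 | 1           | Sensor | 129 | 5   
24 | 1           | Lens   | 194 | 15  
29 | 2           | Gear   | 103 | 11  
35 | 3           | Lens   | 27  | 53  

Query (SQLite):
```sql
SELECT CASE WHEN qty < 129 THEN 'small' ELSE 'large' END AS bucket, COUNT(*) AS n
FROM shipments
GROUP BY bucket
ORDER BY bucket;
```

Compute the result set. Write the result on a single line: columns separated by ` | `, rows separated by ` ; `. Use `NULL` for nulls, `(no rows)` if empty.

Bucket rows by qty < 129 → 'small' else 'large'; count each bucket.

large | 6 ; small | 7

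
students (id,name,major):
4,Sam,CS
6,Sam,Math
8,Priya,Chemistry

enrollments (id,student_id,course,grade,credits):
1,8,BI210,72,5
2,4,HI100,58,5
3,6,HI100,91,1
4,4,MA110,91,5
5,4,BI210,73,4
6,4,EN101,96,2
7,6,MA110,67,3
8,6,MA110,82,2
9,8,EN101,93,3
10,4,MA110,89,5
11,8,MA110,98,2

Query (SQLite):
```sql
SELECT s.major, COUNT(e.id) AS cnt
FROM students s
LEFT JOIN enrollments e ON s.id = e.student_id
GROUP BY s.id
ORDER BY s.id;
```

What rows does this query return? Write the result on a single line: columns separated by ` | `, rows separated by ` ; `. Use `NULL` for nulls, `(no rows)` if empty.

CS | 5 ; Math | 3 ; Chemistry | 3

LEFT JOIN keeps every students row; unmatched ones get NULL for enrollments columns.
Group by students.id and compute COUNT(e.id). COUNT(col) of an all-NULL group is 0.
  4: ids {2, 4, 5, 6, 10} → COUNT(e.id)=5
  6: ids {3, 7, 8} → COUNT(e.id)=3
  8: ids {1, 9, 11} → COUNT(e.id)=3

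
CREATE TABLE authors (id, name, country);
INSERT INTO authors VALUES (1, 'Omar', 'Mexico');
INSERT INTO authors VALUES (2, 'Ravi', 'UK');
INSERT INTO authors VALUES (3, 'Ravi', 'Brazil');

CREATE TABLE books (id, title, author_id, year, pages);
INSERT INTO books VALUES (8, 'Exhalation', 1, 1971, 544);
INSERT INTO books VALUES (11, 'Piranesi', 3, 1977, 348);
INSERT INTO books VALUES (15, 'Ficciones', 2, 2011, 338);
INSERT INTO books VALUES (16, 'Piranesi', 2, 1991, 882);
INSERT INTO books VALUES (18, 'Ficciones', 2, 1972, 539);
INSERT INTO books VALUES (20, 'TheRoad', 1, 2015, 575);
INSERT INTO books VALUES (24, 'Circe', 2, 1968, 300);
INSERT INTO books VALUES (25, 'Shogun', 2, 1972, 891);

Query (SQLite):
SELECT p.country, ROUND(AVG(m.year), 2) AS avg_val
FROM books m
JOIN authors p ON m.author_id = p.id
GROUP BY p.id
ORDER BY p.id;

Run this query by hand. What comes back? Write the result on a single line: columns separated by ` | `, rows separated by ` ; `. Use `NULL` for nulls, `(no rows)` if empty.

Mexico | 1993 ; UK | 1982.8 ; Brazil | 1977

Join each books row to its authors via author_id.
Group joined rows by authors.id; compute ROUND(AVG(m.year), 2) per group.
  1: ids {8, 20} → ROUND(AVG(m.year), 2)=1993
  2: ids {15, 16, 18, 24, 25} → ROUND(AVG(m.year), 2)=1982.8
  3: ids {11} → ROUND(AVG(m.year), 2)=1977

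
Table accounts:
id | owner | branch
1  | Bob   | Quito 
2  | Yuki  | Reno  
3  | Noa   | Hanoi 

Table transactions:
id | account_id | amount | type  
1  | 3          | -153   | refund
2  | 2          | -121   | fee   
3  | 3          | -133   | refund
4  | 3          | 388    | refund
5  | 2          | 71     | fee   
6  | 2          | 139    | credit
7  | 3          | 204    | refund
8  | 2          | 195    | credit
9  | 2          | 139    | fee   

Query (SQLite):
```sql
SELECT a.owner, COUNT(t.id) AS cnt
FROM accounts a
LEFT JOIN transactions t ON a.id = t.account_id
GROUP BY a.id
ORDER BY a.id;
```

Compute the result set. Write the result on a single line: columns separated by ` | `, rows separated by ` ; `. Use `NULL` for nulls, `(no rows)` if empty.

LEFT JOIN keeps every accounts row; unmatched ones get NULL for transactions columns.
Group by accounts.id and compute COUNT(t.id). COUNT(col) of an all-NULL group is 0.
  1: ids {—} → COUNT(t.id)=0
  2: ids {2, 5, 6, 8, 9} → COUNT(t.id)=5
  3: ids {1, 3, 4, 7} → COUNT(t.id)=4

Bob | 0 ; Yuki | 5 ; Noa | 4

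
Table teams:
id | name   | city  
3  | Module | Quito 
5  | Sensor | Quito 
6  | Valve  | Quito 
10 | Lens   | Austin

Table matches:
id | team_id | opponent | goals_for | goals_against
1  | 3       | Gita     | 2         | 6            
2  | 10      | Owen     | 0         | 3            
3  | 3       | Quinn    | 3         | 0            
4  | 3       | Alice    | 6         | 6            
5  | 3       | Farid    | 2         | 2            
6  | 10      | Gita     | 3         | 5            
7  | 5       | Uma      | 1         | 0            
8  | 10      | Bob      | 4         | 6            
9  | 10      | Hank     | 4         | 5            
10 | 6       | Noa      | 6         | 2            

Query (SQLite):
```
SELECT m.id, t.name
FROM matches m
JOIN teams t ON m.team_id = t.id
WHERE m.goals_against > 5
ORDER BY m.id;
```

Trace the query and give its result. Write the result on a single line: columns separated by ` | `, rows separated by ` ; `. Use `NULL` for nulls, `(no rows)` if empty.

1 | Module ; 4 | Module ; 8 | Lens

Each matches row matches the teams row where team_id = teams.id.
Then keep rows with m.goals_against > 5.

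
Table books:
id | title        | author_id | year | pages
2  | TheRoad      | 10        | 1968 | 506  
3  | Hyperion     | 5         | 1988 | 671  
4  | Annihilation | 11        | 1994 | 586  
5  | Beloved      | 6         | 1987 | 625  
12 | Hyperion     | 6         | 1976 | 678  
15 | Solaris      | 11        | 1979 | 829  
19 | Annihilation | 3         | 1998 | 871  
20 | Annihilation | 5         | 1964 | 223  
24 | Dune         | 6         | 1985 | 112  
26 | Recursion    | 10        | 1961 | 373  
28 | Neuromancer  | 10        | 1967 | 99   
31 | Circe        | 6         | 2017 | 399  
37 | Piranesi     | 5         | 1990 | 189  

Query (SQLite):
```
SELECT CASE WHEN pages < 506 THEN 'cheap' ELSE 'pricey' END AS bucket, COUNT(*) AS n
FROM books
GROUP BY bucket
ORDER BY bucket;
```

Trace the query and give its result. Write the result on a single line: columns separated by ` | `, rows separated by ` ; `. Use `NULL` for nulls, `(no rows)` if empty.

Bucket rows by pages < 506 → 'cheap' else 'pricey'; count each bucket.

cheap | 6 ; pricey | 7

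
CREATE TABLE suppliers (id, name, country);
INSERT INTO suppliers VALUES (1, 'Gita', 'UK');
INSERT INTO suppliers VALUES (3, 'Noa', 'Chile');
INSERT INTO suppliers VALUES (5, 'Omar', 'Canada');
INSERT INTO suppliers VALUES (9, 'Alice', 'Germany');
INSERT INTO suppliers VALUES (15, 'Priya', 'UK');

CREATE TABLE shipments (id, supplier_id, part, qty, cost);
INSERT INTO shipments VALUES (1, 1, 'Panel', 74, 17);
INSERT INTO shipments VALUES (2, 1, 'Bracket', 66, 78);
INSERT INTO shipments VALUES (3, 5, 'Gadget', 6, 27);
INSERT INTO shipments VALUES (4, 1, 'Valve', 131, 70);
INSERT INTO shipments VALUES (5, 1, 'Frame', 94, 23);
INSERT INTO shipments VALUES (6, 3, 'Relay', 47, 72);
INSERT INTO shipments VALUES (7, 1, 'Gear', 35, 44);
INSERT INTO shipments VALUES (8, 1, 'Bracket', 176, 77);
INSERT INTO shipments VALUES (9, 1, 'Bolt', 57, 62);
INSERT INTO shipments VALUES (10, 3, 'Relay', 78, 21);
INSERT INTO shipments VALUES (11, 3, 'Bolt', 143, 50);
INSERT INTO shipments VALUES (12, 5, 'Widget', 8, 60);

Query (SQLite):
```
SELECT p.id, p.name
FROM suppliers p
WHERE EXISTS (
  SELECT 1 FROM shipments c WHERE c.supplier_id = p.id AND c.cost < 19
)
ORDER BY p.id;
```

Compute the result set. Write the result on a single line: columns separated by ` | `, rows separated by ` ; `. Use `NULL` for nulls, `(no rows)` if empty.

1 | Gita

For each suppliers row, check whether any shipments with matching supplier_id has cost < 19.
Keep rows where that is true.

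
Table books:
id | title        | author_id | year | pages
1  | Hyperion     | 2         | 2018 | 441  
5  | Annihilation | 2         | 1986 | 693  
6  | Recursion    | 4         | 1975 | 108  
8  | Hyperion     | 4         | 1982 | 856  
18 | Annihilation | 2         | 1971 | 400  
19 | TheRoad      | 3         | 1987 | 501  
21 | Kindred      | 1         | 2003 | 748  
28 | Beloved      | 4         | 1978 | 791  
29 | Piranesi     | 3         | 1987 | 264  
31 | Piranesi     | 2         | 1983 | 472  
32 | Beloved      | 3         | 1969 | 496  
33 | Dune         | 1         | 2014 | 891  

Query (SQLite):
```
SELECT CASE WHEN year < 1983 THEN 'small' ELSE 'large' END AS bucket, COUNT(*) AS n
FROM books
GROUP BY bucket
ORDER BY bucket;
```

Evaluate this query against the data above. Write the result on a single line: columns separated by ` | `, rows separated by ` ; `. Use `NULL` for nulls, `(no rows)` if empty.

Bucket rows by year < 1983 → 'small' else 'large'; count each bucket.

large | 7 ; small | 5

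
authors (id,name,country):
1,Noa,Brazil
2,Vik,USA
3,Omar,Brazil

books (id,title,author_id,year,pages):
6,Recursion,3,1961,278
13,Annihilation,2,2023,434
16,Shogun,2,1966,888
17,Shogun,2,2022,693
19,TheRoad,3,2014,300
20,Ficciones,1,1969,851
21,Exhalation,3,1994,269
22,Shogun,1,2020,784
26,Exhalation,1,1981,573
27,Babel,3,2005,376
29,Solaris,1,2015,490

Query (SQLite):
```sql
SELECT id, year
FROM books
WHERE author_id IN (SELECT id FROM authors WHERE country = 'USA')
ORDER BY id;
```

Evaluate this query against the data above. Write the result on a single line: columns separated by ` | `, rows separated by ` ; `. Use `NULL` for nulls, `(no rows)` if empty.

13 | 2023 ; 16 | 1966 ; 17 | 2022

Inner query: authors.id where country = 'USA'.
Outer: keep books rows whose author_id is in that set.
Inner query → {2}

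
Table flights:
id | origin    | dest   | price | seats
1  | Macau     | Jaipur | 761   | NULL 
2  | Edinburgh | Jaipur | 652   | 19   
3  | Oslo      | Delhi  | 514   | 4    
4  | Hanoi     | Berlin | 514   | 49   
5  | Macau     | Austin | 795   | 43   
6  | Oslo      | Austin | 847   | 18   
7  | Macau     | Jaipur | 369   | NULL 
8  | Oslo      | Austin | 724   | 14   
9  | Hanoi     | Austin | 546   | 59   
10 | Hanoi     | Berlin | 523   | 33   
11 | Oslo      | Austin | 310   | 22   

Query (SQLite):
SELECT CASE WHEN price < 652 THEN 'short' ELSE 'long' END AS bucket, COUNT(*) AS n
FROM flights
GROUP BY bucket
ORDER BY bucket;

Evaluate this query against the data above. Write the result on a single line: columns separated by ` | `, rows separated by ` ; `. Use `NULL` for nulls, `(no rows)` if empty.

long | 5 ; short | 6

Bucket rows by price < 652 → 'short' else 'long'; count each bucket.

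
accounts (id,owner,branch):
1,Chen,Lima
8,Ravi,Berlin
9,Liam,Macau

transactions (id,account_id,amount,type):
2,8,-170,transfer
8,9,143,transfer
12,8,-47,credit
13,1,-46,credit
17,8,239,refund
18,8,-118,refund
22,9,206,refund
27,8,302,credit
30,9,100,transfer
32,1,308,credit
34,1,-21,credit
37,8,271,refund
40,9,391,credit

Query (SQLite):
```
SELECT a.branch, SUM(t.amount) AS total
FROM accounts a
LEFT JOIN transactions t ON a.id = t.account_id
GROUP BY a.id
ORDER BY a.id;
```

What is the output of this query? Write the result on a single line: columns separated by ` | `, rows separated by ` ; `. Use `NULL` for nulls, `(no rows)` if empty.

LEFT JOIN keeps every accounts row; unmatched ones get NULL for transactions columns.
Group by accounts.id and compute SUM(t.amount). SUM over an all-NULL group is NULL.
  1: ids {13, 32, 34} → SUM(t.amount)=241
  8: ids {2, 12, 17, 18, 27, 37} → SUM(t.amount)=477
  9: ids {8, 22, 30, 40} → SUM(t.amount)=840

Lima | 241 ; Berlin | 477 ; Macau | 840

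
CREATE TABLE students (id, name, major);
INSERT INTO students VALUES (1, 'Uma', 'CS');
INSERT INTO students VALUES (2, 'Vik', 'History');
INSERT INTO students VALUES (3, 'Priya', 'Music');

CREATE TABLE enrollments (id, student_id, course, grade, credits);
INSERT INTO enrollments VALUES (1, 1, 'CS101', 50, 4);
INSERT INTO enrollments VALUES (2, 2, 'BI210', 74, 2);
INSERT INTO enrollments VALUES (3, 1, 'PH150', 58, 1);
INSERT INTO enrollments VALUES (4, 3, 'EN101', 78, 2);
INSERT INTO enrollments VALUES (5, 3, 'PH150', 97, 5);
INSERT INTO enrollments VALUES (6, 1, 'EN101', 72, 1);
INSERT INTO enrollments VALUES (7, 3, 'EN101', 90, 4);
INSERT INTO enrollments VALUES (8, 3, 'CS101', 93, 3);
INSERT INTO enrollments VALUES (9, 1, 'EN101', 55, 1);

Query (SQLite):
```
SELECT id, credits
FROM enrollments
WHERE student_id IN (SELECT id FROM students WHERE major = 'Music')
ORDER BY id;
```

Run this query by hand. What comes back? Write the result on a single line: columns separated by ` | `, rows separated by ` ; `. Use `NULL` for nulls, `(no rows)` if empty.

4 | 2 ; 5 | 5 ; 7 | 4 ; 8 | 3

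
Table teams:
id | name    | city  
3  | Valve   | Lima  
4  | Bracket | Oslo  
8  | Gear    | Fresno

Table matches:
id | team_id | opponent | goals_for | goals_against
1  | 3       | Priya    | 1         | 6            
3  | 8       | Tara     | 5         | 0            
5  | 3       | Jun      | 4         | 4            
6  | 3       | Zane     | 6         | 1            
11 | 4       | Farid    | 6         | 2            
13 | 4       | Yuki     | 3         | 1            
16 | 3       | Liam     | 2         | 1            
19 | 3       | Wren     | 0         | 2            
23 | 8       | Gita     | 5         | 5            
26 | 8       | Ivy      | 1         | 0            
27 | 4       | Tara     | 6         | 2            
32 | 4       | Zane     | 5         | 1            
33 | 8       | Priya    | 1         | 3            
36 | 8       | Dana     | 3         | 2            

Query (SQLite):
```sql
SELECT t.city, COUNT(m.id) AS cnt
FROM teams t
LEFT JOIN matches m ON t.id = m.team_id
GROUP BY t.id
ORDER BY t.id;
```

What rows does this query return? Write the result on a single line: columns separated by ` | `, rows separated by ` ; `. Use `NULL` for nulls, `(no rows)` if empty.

LEFT JOIN keeps every teams row; unmatched ones get NULL for matches columns.
Group by teams.id and compute COUNT(m.id). COUNT(col) of an all-NULL group is 0.
  3: ids {1, 5, 6, 16, 19} → COUNT(m.id)=5
  4: ids {11, 13, 27, 32} → COUNT(m.id)=4
  8: ids {3, 23, 26, 33, 36} → COUNT(m.id)=5

Lima | 5 ; Oslo | 4 ; Fresno | 5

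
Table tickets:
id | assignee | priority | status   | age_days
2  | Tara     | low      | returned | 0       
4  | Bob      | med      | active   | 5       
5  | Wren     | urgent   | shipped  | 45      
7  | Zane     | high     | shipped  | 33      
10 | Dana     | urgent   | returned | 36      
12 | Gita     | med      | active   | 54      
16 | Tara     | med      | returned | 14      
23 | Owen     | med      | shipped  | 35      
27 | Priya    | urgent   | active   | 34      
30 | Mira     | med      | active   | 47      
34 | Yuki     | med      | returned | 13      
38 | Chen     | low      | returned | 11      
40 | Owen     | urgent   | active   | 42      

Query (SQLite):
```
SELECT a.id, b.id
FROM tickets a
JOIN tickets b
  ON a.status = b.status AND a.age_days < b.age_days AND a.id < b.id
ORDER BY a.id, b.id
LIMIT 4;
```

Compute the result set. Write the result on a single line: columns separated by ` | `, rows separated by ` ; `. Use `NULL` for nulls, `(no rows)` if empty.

Pairs (a,b) with same status, a.age_days < b.age_days, a.id < b.id.
status groups: active:{4,12,27,30,40} returned:{2,10,16,34,38} shipped:{5,7,23}
Ordered by (a.id, b.id); first 4.

2 | 10 ; 2 | 16 ; 2 | 34 ; 2 | 38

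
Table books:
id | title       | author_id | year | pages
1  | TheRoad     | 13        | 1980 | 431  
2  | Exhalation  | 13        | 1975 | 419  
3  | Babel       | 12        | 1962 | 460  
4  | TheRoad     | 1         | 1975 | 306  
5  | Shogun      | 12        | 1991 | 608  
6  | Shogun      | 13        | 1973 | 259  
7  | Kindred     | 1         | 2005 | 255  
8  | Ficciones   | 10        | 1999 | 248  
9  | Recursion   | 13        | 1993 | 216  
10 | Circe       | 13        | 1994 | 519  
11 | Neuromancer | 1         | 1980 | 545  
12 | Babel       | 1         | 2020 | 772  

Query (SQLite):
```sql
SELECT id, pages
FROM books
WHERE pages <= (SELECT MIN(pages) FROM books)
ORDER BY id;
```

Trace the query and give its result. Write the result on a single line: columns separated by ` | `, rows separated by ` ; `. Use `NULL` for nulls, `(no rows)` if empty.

9 | 216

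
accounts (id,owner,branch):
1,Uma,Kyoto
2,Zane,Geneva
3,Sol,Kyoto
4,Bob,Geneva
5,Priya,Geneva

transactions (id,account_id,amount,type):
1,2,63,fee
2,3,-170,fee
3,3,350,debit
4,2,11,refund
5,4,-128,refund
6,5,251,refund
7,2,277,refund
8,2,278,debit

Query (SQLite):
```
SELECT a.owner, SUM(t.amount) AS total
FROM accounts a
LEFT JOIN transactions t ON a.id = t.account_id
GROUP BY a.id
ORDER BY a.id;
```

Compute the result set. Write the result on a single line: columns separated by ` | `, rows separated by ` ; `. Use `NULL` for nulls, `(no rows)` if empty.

Uma | NULL ; Zane | 629 ; Sol | 180 ; Bob | -128 ; Priya | 251

LEFT JOIN keeps every accounts row; unmatched ones get NULL for transactions columns.
Group by accounts.id and compute SUM(t.amount). SUM over an all-NULL group is NULL.
  1: ids {—} → SUM(t.amount)=NULL
  2: ids {1, 4, 7, 8} → SUM(t.amount)=629
  3: ids {2, 3} → SUM(t.amount)=180
  4: ids {5} → SUM(t.amount)=-128
  5: ids {6} → SUM(t.amount)=251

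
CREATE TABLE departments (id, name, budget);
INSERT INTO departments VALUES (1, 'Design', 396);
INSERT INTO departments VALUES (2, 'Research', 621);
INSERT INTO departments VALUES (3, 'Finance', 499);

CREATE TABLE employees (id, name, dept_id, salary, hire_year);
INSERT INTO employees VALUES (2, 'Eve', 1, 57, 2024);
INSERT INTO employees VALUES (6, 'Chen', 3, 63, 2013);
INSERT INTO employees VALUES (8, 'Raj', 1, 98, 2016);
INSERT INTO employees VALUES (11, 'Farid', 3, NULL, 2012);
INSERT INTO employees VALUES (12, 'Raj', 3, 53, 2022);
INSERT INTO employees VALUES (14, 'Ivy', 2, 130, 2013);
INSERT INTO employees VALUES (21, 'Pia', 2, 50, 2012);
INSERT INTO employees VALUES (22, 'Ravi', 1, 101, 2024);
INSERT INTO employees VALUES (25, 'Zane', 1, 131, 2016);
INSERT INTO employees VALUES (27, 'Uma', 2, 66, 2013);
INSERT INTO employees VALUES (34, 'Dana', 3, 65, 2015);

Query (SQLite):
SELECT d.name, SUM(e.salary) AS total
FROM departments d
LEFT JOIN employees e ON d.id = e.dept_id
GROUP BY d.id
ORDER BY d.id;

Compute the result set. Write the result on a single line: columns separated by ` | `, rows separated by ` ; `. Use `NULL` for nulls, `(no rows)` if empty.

Design | 387 ; Research | 246 ; Finance | 181

LEFT JOIN keeps every departments row; unmatched ones get NULL for employees columns.
Group by departments.id and compute SUM(e.salary). SUM over an all-NULL group is NULL.
  1: ids {2, 8, 22, 25} → SUM(e.salary)=387
  2: ids {14, 21, 27} → SUM(e.salary)=246
  3: ids {6, 11, 12, 34} → SUM(e.salary)=181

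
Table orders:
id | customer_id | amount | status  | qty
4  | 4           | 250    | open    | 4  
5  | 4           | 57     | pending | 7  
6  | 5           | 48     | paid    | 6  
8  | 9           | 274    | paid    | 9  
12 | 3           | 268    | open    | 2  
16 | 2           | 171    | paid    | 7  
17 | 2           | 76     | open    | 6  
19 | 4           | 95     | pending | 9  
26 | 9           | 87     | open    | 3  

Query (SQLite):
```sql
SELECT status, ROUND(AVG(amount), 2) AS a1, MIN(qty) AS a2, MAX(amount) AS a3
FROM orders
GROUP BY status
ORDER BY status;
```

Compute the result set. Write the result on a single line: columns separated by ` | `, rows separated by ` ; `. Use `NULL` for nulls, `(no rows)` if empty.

open | 170.25 | 2 | 268 ; paid | 164.33 | 6 | 274 ; pending | 76 | 7 | 95

Group orders by status.
Per group compute: ROUND(AVG(amount), 2), MIN(qty), MAX(amount).
  open: ids {4, 12, 17, 26} → ROUND(AVG(amount), 2)=170.25, MIN(qty)=2, MAX(amount)=268
  paid: ids {6, 8, 16} → ROUND(AVG(amount), 2)=164.33, MIN(qty)=6, MAX(amount)=274
  pending: ids {5, 19} → ROUND(AVG(amount), 2)=76, MIN(qty)=7, MAX(amount)=95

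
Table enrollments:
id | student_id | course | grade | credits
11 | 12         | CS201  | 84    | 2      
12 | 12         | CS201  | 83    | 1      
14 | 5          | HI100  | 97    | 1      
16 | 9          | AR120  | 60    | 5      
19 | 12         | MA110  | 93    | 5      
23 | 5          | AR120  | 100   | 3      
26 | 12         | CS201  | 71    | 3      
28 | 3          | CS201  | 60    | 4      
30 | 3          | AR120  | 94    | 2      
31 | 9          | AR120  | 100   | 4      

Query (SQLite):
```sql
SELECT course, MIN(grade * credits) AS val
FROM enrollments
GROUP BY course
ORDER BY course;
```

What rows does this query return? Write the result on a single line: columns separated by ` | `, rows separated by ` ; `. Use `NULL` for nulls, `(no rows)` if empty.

AR120 | 188 ; CS201 | 83 ; HI100 | 97 ; MA110 | 465

For each row compute grade * credits.
Group by course; take MIN of the expression per group.
  AR120: ids {16, 23, 30, 31} → MIN(grade * credits)=188
  CS201: ids {11, 12, 26, 28} → MIN(grade * credits)=83
  HI100: ids {14} → MIN(grade * credits)=97
  MA110: ids {19} → MIN(grade * credits)=465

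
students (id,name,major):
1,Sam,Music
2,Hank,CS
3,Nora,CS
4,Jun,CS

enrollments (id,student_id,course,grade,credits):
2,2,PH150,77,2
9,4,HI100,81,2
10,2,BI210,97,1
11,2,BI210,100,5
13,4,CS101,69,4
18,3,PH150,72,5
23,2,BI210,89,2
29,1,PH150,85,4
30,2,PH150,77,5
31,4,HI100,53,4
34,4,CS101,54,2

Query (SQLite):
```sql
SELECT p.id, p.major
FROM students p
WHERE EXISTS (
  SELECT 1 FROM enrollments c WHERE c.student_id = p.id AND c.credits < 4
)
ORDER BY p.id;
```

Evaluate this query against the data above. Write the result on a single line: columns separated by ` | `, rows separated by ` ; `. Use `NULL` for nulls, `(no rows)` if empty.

For each students row, check whether any enrollments with matching student_id has credits < 4.
Keep rows where that is true.

2 | CS ; 4 | CS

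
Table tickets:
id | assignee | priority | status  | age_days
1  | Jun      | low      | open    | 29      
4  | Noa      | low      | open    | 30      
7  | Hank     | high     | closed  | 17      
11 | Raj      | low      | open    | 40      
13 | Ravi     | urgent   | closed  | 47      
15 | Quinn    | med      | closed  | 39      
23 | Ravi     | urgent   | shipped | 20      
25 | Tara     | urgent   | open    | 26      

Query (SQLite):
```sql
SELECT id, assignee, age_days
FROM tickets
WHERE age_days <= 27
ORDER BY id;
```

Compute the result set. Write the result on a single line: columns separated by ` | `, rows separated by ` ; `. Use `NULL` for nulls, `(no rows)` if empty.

7 | Hank | 17 ; 23 | Ravi | 20 ; 25 | Tara | 26

age_days <= 27: ids {7, 23, 25}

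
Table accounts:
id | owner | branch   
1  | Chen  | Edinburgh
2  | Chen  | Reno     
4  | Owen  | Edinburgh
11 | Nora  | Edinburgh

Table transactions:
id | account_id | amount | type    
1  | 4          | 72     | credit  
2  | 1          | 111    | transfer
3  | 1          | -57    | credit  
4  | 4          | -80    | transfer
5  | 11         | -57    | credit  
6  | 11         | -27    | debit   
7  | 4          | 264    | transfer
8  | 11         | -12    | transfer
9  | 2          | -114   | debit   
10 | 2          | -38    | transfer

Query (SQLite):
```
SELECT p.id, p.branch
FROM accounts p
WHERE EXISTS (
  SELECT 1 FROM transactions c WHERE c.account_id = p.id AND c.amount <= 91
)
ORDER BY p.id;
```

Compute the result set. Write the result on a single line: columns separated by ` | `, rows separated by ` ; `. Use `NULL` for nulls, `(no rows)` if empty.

1 | Edinburgh ; 2 | Reno ; 4 | Edinburgh ; 11 | Edinburgh

For each accounts row, check whether any transactions with matching account_id has amount <= 91.
Keep rows where that is true.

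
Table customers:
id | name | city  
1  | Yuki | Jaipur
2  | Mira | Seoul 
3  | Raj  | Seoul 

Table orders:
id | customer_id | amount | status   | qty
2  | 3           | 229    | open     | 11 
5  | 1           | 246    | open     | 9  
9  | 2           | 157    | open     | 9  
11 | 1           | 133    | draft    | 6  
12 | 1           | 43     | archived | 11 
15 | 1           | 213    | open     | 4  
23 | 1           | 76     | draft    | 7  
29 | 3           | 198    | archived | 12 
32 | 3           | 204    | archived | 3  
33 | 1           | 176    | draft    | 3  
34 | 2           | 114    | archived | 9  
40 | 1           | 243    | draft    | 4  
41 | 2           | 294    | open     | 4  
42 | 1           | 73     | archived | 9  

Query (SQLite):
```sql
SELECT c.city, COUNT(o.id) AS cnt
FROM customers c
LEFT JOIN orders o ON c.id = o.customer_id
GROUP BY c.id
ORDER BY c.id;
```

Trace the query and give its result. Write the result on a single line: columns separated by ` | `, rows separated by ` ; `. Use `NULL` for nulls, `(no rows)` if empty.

Jaipur | 8 ; Seoul | 3 ; Seoul | 3

LEFT JOIN keeps every customers row; unmatched ones get NULL for orders columns.
Group by customers.id and compute COUNT(o.id). COUNT(col) of an all-NULL group is 0.
  1: ids {5, 11, 12, 15, 23, 33, 40, 42} → COUNT(o.id)=8
  2: ids {9, 34, 41} → COUNT(o.id)=3
  3: ids {2, 29, 32} → COUNT(o.id)=3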